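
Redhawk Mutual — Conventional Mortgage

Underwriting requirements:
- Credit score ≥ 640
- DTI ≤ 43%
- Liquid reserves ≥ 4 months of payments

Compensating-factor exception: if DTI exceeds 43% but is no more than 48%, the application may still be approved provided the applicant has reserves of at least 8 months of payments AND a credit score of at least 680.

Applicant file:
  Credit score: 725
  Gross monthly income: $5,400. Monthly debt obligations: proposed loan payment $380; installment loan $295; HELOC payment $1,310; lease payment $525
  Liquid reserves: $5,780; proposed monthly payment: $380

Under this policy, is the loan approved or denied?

Approved

Credit score 725 ≥ 640 (meets base)
Total debts = (380 + 295 + 1,310 + 525) = 2,510. DTI: 2,510 ÷ 5,400 = 46.5%, over the 43% base limit.
Liquid reserves cover 5,780/380 = 15.2 months — ≥ 4 required
46.5% falls in the override range (43%–48%), so the compensating-factor test applies.
Override check — reserves: 15.2 mo (ok); score: 725 (ok).
Both compensating conditions met → exception applies.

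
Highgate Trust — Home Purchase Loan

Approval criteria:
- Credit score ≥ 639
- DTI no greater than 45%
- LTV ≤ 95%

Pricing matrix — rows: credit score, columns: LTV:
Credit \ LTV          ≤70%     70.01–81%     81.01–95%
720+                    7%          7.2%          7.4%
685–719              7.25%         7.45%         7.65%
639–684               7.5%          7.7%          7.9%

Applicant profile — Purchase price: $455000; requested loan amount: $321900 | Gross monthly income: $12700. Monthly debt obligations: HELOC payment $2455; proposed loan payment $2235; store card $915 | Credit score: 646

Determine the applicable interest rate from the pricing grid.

Credit score 646 ≥ 639; Total monthly debts = (2,455 + 2,235 + 915) = 5,605. Debt-to-income = 5,605/12,700 = 44.1% — meets 45% limit
LTV = 321,900/455,000 = 70.7% ≤ 95%
Row: 646 falls in 639–684. Column: 70.7% falls in 70.01–81%. Rate = 7.7%.

7.7%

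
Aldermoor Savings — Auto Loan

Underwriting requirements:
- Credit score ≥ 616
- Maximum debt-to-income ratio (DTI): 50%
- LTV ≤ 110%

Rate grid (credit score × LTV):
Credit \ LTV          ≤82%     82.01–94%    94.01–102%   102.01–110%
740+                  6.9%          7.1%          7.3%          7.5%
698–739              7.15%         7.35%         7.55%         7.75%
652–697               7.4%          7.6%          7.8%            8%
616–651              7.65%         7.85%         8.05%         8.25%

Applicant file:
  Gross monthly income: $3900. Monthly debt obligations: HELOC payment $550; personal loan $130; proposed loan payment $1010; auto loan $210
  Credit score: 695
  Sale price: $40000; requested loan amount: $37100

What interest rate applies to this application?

Credit score 695 ≥ 616; Total monthly debts = (550 + 130 + 1,010 + 210) = 1,900. DTI = 1,900/3,900 = 48.7% ≤ 50%
LTV: 37,100 ÷ 40,000 = 92.8%, within 110% cap
Row: 695 falls in 652–697. Column: 92.8% falls in 82.01–94%. Rate = 7.6%.

7.6%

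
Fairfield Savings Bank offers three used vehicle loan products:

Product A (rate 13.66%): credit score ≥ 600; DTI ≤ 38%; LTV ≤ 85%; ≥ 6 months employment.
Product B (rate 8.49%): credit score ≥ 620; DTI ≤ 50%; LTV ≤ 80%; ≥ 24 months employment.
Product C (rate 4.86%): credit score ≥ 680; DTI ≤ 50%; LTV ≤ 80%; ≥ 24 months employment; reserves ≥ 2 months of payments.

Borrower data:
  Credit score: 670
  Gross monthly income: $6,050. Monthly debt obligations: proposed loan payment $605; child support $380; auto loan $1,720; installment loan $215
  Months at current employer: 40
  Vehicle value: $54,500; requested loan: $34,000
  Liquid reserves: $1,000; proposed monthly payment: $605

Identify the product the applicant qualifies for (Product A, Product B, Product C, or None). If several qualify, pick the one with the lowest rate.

Product B

Total debts = (605 + 380 + 1,720 + 215) = 2,920; DTI = 2,920/6,050 = 48.3%.
LTV = 34,000/54,500 = 62.4%.
Reserves = 1,000/605 = 1.7 months.
Product A: score 670 ≥ 600; DTI 48.3% > 38%; LTV 62.4% ≤ 85%; employment 40 ≥ 6 mo → does not qualify.
Product B: score 670 ≥ 620; DTI 48.3% ≤ 50%; LTV 62.4% ≤ 80%; employment 40 ≥ 24 mo → qualifies.
Product C: score 670 < 680; DTI 48.3% ≤ 50%; LTV 62.4% ≤ 80%; employment 40 ≥ 24 mo; reserves 1.7 < 2 mo → does not qualify.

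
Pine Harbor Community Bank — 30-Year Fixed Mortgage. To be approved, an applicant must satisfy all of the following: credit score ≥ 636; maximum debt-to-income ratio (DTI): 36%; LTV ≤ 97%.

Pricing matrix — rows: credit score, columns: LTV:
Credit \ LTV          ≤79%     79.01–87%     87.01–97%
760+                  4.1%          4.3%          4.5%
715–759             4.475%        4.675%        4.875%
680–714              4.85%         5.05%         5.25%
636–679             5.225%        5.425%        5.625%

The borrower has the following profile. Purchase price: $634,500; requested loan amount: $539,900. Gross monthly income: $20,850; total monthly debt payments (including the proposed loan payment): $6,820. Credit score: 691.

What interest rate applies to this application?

Credit score 691 ≥ 636; DTI: 6,820 ÷ 20,850 = 32.7%, within the 36% cap
LTV = 539,900/634,500 = 85.1% ≤ 97%
Credit 691 → row 680–714; LTV 85.1% → column 79.01–87%. Grid cell → 5.05%.

5.05%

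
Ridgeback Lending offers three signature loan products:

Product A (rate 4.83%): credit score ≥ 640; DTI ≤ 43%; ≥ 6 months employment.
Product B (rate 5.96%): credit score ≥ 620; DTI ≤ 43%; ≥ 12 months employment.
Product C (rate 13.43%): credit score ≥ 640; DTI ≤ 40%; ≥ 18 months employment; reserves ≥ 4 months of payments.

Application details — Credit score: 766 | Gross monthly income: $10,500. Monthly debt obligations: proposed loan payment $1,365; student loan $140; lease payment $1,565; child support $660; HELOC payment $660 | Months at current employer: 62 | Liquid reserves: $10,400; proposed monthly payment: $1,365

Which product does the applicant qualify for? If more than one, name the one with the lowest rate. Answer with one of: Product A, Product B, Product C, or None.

Total debts = (1,365 + 140 + 1,565 + 660 + 660) = 4,390; DTI = 4,390/10,500 = 41.8%.
Reserves = 10,400/1,365 = 7.6 months.
Product A: score 766 ≥ 640; DTI 41.8% ≤ 43%; employment 62 ≥ 6 mo → qualifies.
Product B: score 766 ≥ 620; DTI 41.8% ≤ 43%; employment 62 ≥ 12 mo → qualifies.
Product C: score 766 ≥ 640; DTI 41.8% > 40%; employment 62 ≥ 18 mo; reserves 7.6 ≥ 4 mo → does not qualify.
Qualifying: Product A, Product B. Lowest rate is 4.83% → Product A.

Product A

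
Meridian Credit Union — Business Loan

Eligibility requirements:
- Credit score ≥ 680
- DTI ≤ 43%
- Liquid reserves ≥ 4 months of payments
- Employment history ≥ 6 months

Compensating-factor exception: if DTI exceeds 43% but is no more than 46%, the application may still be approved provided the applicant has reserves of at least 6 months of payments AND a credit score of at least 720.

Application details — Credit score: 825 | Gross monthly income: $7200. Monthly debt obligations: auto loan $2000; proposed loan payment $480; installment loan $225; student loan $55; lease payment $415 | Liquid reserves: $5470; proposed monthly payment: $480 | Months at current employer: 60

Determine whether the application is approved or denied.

Approved

Credit score 825 ≥ 680 (meets base)
Total debts = (2,000 + 480 + 225 + 55 + 415) = 3,175. DTI: 3,175 ÷ 7,200 = 44.1%, over the 43% base limit.
Reserves = 5,470/480 = 11.4 months ≥ 4
Employment 60 ≥ 6 months
44.1% falls in the override range (43%–46%), so the compensating-factor test applies.
Override check — reserves: 11.4 mo (ok); score: 825 (ok).
Both compensating conditions met → exception applies.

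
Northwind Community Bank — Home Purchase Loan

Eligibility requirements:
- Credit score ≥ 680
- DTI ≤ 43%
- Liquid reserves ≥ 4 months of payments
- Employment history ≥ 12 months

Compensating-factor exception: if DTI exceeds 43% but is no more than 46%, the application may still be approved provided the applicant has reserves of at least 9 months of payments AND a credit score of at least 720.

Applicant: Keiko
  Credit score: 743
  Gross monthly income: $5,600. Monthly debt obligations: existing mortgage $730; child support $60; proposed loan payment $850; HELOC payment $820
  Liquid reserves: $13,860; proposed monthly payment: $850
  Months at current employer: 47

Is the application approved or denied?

Approved

Credit score 743 ≥ 680 (meets base)
Total debts = (730 + 60 + 850 + 820) = 2,460. DTI = 2,460/5,600 = 43.9% > 43% — standard DTI limit exceeded.
Liquid reserves cover 13,860/850 = 16.3 months — ≥ 4 required
Employment 47 ≥ 12 months
DTI 43.9% is within the 43%–46% exception band; checking compensating factors.
Override check — reserves: 16.3 mo (ok); score: 743 (ok).
Both compensating conditions met → exception applies.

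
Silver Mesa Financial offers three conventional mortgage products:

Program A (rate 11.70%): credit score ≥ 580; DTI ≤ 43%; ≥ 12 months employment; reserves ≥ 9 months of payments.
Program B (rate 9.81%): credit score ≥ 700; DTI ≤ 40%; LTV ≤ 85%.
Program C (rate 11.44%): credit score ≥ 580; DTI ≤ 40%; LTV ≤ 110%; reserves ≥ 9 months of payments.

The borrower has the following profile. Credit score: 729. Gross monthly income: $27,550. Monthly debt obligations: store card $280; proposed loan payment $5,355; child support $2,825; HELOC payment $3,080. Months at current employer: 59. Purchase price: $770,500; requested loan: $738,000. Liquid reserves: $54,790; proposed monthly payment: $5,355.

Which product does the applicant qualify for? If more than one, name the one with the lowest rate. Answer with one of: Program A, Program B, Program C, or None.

Program A

Total debts = (280 + 5,355 + 2,825 + 3,080) = 11,540; DTI = 11,540/27,550 = 41.9%.
LTV = 738,000/770,500 = 95.8%.
Reserves = 54,790/5,355 = 10.2 months.
Program A: score 729 ≥ 580; DTI 41.9% ≤ 43%; employment 59 ≥ 12 mo; reserves 10.2 ≥ 9 mo → qualifies.
Program B: score 729 ≥ 700; DTI 41.9% > 40%; LTV 95.8% > 85% → does not qualify.
Program C: score 729 ≥ 580; DTI 41.9% > 40%; LTV 95.8% ≤ 110%; reserves 10.2 ≥ 9 mo → does not qualify.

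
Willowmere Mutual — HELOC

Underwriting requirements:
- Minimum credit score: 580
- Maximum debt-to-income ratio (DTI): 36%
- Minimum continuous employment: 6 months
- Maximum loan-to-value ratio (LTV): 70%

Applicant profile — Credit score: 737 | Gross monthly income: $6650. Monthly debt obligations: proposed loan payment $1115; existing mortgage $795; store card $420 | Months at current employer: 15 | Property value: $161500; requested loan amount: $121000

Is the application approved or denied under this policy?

Credit score 737 ≥ 580 (meets)
Total monthly debts = (1,115 + 795 + 420) = 2,330. DTI: 2,330 ÷ 6,650 = 35%, within the 36% cap
Employment 15 ≥ 6 months
LTV = 121,000/161,500 = 74.9% > 70%
Fails on LTV.

Denied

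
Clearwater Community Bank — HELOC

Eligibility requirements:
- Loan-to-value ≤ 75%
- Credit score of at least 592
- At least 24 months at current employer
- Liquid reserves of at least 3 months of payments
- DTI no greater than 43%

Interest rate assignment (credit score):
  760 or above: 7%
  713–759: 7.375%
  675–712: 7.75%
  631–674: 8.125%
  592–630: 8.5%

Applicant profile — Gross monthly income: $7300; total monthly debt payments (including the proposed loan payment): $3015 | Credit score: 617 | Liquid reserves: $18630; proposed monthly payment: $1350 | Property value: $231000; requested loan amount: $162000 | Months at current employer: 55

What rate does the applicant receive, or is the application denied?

Approved at 8.5%

Credit score 617 ≥ 592 (meets minimum)
Loan-to-value = 162,000/231,000 = 70.1% — pass (75% max)
Employment 55 ≥ 24 months
Reserves: 18,630 ÷ 1,350 = 13.8 months (meets 3-month minimum)
DTI: 3,015 ÷ 7,300 = 41.3%, within the 43% cap
All requirements met. Score 617 falls in the 592–630 tier → 8.5%.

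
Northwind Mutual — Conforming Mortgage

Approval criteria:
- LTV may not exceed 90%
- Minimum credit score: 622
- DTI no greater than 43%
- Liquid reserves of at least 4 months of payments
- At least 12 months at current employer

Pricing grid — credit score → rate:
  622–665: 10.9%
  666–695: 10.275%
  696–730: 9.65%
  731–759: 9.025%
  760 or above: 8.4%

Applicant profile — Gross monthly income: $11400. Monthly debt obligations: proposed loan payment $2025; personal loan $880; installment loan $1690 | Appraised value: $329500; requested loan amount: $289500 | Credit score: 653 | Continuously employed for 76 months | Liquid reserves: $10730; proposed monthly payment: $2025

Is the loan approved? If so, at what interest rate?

Approved at 10.9%

Credit score 653 ≥ 622 (meets minimum)
Total monthly debts = (2,025 + 880 + 1,690) = 4,595. DTI = 4,595/11,400 = 40.3% ≤ 43%
Liquid reserves cover 10,730/2,025 = 5.3 months — ≥ 4 required
LTV: 289,500 ÷ 329,500 = 87.9%, within 90% cap
Employment 76 ≥ 12 months
All requirements met. Score 653 falls in the 622–665 tier → 10.9%.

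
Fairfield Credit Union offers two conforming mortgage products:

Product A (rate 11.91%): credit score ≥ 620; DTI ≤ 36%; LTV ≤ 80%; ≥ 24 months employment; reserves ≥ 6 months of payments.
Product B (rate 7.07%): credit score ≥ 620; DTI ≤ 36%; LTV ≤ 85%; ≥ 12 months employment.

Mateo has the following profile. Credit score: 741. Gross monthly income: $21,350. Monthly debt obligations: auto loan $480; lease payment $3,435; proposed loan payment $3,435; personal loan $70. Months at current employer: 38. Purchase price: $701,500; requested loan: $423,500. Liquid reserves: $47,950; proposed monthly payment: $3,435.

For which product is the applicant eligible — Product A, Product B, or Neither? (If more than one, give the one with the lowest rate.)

Product B

Total debts = (480 + 3,435 + 3,435 + 70) = 7,420; DTI = 7,420/21,350 = 34.8%.
LTV = 423,500/701,500 = 60.4%.
Reserves = 47,950/3,435 = 14.0 months.
Product A: score 741 ≥ 620; DTI 34.8% ≤ 36%; LTV 60.4% ≤ 80%; employment 38 ≥ 24 mo; reserves 14.0 ≥ 6 mo → qualifies.
Product B: score 741 ≥ 620; DTI 34.8% ≤ 36%; LTV 60.4% ≤ 85%; employment 38 ≥ 12 mo → qualifies.
Qualifying: Product A, Product B. Lowest rate is 7.07% → Product B.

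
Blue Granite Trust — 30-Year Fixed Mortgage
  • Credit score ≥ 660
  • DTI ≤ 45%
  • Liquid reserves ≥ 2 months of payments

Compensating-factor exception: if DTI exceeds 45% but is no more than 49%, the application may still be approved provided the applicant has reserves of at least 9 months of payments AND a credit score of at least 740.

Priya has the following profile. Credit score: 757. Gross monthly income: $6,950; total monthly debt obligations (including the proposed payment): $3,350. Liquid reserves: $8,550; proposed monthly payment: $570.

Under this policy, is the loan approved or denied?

Credit score 757 ≥ 660 (meets base)
DTI: 3,350 ÷ 6,950 = 48.2%, over the 45% base limit.
Liquid reserves cover 8,550/570 = 15.0 months — ≥ 2 required
48.2% falls in the override range (45%–49%), so the compensating-factor test applies.
Reserves 15.0 ≥ 9 months; credit score 757 ≥ 740.
Both override conditions satisfied; DTI exception granted.

Approved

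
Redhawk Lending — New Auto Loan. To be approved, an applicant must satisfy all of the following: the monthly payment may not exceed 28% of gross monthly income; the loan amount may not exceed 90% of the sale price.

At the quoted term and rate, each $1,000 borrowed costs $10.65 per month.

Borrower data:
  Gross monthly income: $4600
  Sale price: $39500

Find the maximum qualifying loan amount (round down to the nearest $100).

Payment cap: 28% × $4,600 = $1,288/month.
At $10.65 per $1,000, that supports 1,288/10.65 × 1,000 ≈ $120,938 → $120,900.
LTV cap: 90% × $39,500 = $35,550 → $35,500.
Binding constraint: loan-to-value.

$35,500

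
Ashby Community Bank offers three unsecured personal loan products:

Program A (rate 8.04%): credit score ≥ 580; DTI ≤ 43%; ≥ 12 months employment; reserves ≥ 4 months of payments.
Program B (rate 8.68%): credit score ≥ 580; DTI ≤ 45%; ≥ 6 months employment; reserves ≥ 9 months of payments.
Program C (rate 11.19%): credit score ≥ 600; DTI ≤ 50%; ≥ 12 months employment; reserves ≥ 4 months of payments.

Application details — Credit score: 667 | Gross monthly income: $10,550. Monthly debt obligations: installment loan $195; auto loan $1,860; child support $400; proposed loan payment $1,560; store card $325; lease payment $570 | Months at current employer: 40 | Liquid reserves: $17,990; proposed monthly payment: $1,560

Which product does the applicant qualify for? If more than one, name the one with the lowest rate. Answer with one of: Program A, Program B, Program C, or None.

Total debts = (195 + 1,860 + 400 + 1,560 + 325 + 570) = 4,910; DTI = 4,910/10,550 = 46.5%.
Reserves = 17,990/1,560 = 11.5 months.
Program A: score 667 ≥ 580; DTI 46.5% > 43%; employment 40 ≥ 12 mo; reserves 11.5 ≥ 4 mo → does not qualify.
Program B: score 667 ≥ 580; DTI 46.5% > 45%; employment 40 ≥ 6 mo; reserves 11.5 ≥ 9 mo → does not qualify.
Program C: score 667 ≥ 600; DTI 46.5% ≤ 50%; employment 40 ≥ 12 mo; reserves 11.5 ≥ 4 mo → qualifies.

Program C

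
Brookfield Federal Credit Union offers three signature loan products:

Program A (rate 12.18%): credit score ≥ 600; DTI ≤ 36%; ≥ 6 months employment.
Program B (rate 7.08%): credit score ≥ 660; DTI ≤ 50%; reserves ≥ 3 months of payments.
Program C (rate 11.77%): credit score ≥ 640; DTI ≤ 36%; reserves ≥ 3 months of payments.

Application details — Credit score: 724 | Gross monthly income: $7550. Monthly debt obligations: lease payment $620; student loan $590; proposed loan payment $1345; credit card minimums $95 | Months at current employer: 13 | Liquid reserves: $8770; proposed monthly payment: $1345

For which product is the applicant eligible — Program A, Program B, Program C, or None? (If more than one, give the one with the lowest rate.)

Program B

Total debts = (620 + 590 + 1,345 + 95) = 2,650; DTI = 2,650/7,550 = 35.1%.
Reserves = 8,770/1,345 = 6.5 months.
Program A: score 724 ≥ 600; DTI 35.1% ≤ 36%; employment 13 ≥ 6 mo → qualifies.
Program B: score 724 ≥ 660; DTI 35.1% ≤ 50%; reserves 6.5 ≥ 3 mo → qualifies.
Program C: score 724 ≥ 640; DTI 35.1% ≤ 36%; reserves 6.5 ≥ 3 mo → qualifies.
Qualifying: Program A, Program B, Program C. Lowest rate is 7.08% → Program B.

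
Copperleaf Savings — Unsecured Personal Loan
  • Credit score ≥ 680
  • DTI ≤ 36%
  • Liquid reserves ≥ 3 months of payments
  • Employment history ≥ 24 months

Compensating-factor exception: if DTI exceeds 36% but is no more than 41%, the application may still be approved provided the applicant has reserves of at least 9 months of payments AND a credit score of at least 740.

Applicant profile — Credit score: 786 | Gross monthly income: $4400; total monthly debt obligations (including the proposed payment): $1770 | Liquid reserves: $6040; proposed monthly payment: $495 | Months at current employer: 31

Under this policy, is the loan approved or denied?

Approved

Credit score 786 ≥ 680 (meets base)
DTI = 1,770/4,400 = 40.2% > 36% — standard DTI limit exceeded.
Reserves = 6,040/495 = 12.2 months ≥ 3
Employment 31 ≥ 24 months
DTI 40.2% is within the 36%–41% exception band; checking compensating factors.
Override check — reserves: 12.2 mo (ok); score: 786 (ok).
Both compensating conditions met → exception applies.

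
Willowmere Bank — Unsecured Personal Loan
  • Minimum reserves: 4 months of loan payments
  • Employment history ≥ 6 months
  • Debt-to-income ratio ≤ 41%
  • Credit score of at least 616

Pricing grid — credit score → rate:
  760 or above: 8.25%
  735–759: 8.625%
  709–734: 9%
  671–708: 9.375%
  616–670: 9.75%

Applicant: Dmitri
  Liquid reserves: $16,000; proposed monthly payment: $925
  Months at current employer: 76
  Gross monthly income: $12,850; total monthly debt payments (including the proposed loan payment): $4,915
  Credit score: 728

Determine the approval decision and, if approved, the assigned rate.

Credit score 728 ≥ 616 (meets minimum)
Employment 76 ≥ 6 months
DTI = 4,915/12,850 = 38.2% ≤ 41%
Reserves = 16,000/925 = 17.3 months ≥ 4
All requirements met. Score 728 falls in the 709–734 tier → 9%.

Approved at 9%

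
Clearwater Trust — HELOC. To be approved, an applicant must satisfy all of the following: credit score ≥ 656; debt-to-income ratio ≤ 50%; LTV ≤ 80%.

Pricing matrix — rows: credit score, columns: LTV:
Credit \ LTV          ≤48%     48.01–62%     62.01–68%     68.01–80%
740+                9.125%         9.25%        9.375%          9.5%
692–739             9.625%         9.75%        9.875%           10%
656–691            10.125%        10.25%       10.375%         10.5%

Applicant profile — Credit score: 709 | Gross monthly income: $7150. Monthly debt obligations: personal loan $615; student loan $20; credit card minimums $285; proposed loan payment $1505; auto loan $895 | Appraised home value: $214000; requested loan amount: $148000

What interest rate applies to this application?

10%

Credit score 709 ≥ 656; Total monthly debts = (615 + 20 + 285 + 1,505 + 895) = 3,320. Debt-to-income = 3,320/7,150 = 46.4% — meets 50% limit
LTV: 148,000 ÷ 214,000 = 69.2%, within 80% cap
Row: 709 falls in 692–739. Column: 69.2% falls in 68.01–80%. Rate = 10%.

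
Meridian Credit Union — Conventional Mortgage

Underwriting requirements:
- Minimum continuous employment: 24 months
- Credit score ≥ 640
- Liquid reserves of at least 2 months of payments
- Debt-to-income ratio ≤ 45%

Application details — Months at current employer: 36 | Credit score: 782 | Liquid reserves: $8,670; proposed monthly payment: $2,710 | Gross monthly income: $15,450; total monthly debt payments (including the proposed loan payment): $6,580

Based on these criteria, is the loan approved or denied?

Employment 36 ≥ 24 months
Credit score 782 ≥ 640 (meets)
Liquid reserves cover 8,670/2,710 = 3.2 months — ≥ 2 required
Debt-to-income = 6,580/15,450 = 42.6% — meets 45% limit
All criteria satisfied.

Approved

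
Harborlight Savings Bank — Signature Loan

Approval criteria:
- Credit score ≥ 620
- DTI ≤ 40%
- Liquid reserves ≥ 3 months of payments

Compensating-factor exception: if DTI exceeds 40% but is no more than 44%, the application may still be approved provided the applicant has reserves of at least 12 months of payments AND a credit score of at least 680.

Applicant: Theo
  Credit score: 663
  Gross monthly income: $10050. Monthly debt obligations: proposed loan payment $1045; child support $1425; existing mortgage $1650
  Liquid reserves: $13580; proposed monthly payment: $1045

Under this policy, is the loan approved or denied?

Credit score 663 ≥ 620 (meets base)
Total debts = (1,045 + 1,425 + 1,650) = 4,120. DTI = 4,120/10,050 = 41% > 40% — standard DTI limit exceeded.
Reserves = 13,580/1,045 = 13.0 months ≥ 3
DTI 41% is within the 40%–44% exception band; checking compensating factors.
Reserves 13.0 ≥ 12 months; credit score 663 < 680.
Override conditions not both satisfied; exception does not apply.

Denied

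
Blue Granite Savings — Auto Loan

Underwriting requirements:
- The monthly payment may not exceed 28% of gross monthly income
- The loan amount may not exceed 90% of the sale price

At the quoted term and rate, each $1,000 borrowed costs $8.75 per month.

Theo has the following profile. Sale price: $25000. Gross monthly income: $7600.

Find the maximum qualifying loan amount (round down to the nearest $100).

Payment cap: 28% × $7,600 = $2,128/month.
At $8.75 per $1,000, that supports 2,128/8.75 × 1,000 ≈ $243,200 → $243,200.
LTV cap: 90% × $25,000 = $22,500 → $22,500.
Binding constraint: loan-to-value.

$22,500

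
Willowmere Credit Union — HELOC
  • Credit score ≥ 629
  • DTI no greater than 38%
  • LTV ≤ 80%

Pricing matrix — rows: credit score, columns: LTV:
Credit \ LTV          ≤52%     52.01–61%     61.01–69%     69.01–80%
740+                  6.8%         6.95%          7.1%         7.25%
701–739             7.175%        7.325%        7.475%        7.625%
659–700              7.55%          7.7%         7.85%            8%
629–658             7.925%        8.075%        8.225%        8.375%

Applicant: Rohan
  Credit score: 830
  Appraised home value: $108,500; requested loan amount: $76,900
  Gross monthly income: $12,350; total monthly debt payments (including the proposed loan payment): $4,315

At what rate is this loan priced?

7.25%

Credit score 830 ≥ 629; DTI = 4,315/12,350 = 34.9% ≤ 38%
LTV = 76,900/108,500 = 70.9% ≤ 80%
Row: 830 falls in 740+. Column: 70.9% falls in 69.01–80%. Rate = 7.25%.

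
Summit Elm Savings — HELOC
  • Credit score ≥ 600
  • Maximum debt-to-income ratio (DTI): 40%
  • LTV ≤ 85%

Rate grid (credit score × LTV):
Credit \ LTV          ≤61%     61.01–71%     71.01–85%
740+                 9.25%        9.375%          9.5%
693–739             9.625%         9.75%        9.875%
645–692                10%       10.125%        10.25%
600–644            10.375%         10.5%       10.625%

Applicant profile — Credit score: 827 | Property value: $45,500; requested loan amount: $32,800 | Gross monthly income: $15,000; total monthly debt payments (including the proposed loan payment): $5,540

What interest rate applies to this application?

9.5%

Credit score 827 ≥ 600; Debt-to-income = 5,540/15,000 = 36.9% — meets 40% limit
LTV: 32,800 ÷ 45,500 = 72.1%, within 85% cap
Row: 827 falls in 740+. Column: 72.1% falls in 71.01–85%. Rate = 9.5%.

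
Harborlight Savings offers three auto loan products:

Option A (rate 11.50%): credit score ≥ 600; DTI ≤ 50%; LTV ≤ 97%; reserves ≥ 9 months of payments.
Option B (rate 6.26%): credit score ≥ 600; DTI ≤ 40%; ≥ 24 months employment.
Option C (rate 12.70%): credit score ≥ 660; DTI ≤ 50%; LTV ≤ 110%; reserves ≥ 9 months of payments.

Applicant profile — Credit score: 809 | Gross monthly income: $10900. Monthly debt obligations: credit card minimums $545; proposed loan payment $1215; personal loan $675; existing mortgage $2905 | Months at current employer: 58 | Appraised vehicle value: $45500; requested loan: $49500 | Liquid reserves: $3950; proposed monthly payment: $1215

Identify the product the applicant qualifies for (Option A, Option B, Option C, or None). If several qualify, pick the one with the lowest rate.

Total debts = (545 + 1,215 + 675 + 2,905) = 5,340; DTI = 5,340/10,900 = 49%.
LTV = 49,500/45,500 = 108.8%.
Reserves = 3,950/1,215 = 3.3 months.
Option A: score 809 ≥ 600; DTI 49% ≤ 50%; LTV 108.8% > 97%; reserves 3.3 < 9 mo → does not qualify.
Option B: score 809 ≥ 600; DTI 49% > 40%; employment 58 ≥ 24 mo → does not qualify.
Option C: score 809 ≥ 660; DTI 49% ≤ 50%; LTV 108.8% ≤ 110%; reserves 3.3 < 9 mo → does not qualify.

None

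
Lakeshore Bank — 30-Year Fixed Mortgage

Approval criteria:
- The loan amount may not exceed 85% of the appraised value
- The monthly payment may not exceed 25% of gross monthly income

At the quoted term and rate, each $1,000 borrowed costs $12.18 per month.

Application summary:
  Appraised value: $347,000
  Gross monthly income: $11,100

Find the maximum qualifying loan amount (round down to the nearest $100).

Payment cap: 25% × $11,100 = $2,775/month.
At $12.18 per $1,000, that supports 2,775/12.18 × 1,000 ≈ $227,832 → $227,800.
LTV cap: 85% × $347,000 = $294,950 → $294,900.
Binding constraint: payment-to-income.

$227,800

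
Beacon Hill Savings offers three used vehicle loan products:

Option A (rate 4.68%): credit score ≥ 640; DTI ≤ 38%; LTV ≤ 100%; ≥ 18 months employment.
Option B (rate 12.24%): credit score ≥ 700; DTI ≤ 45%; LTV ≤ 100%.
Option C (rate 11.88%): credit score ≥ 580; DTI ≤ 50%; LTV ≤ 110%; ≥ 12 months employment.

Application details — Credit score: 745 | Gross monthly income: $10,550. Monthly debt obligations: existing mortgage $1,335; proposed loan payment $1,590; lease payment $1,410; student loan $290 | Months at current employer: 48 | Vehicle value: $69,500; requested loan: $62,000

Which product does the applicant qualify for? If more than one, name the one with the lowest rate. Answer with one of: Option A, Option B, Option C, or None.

Option C

Total debts = (1,335 + 1,590 + 1,410 + 290) = 4,625; DTI = 4,625/10,550 = 43.8%.
LTV = 62,000/69,500 = 89.2%.
Option A: score 745 ≥ 640; DTI 43.8% > 38%; LTV 89.2% ≤ 100%; employment 48 ≥ 18 mo → does not qualify.
Option B: score 745 ≥ 700; DTI 43.8% ≤ 45%; LTV 89.2% ≤ 100% → qualifies.
Option C: score 745 ≥ 580; DTI 43.8% ≤ 50%; LTV 89.2% ≤ 110%; employment 48 ≥ 12 mo → qualifies.
Qualifying: Option B, Option C. Lowest rate is 11.88% → Option C.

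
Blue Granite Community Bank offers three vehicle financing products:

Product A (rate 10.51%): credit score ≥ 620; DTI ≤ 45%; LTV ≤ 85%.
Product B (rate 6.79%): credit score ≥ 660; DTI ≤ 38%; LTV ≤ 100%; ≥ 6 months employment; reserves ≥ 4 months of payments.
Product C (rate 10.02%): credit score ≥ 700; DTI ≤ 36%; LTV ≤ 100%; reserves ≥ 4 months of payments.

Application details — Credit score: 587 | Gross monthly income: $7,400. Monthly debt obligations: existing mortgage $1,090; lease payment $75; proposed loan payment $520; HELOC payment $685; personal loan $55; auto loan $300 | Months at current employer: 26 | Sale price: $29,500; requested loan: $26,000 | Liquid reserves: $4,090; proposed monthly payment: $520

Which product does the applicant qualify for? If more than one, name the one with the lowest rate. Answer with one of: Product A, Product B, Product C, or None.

None

Total debts = (1,090 + 75 + 520 + 685 + 55 + 300) = 2,725; DTI = 2,725/7,400 = 36.8%.
LTV = 26,000/29,500 = 88.1%.
Reserves = 4,090/520 = 7.9 months.
Product A: score 587 < 620; DTI 36.8% ≤ 45%; LTV 88.1% > 85% → does not qualify.
Product B: score 587 < 660; DTI 36.8% ≤ 38%; LTV 88.1% ≤ 100%; employment 26 ≥ 6 mo; reserves 7.9 ≥ 4 mo → does not qualify.
Product C: score 587 < 700; DTI 36.8% > 36%; LTV 88.1% ≤ 100%; reserves 7.9 ≥ 4 mo → does not qualify.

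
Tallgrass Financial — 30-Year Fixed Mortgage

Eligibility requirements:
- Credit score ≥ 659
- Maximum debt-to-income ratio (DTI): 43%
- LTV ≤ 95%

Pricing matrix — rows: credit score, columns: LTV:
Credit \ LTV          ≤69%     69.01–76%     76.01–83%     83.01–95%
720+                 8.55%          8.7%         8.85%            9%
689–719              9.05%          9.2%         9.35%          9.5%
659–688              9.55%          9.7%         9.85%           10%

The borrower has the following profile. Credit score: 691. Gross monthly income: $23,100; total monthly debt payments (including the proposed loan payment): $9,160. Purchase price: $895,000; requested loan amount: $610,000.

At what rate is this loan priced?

9.05%

Credit score 691 ≥ 659; DTI = 9,160/23,100 = 39.7% ≤ 43%
Loan-to-value = 610,000/895,000 = 68.2% — pass (95% max)
Score 691 is in the 689–719 band; LTV 68.2% is in the ≤69% band → 9.05%.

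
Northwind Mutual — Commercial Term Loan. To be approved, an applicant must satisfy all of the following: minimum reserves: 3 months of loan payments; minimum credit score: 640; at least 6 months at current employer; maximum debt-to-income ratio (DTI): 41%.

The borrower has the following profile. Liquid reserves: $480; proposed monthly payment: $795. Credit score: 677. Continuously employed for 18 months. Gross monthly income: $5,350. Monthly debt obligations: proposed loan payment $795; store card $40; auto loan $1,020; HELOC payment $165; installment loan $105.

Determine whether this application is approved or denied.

Reserves = 480/795 = 0.6 months < 3
Credit score 677 ≥ 640 (meets)
Employment 18 ≥ 6 months
Total monthly debts = (795 + 40 + 1,020 + 165 + 105) = 2,125. DTI = 2,125/5,350 = 39.7% ≤ 41%
Fails on reserves.

Denied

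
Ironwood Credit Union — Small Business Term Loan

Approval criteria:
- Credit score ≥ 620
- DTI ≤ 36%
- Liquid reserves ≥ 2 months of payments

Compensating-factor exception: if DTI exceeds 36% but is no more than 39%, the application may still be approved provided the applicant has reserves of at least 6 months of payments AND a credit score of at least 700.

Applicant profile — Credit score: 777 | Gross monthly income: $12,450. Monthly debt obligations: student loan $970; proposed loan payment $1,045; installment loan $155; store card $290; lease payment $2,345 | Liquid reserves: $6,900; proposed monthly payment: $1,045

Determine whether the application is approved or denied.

Approved

Credit score 777 ≥ 620 (meets base)
Total debts = (970 + 1,045 + 155 + 290 + 2,345) = 4,805. DTI: 4,805 ÷ 12,450 = 38.6%, over the 36% base limit.
Reserves = 6,900/1,045 = 6.6 months ≥ 2
38.6% falls in the override range (36%–39%), so the compensating-factor test applies.
Reserves 6.6 ≥ 6 months; credit score 777 ≥ 700.
Both compensating conditions met → exception applies.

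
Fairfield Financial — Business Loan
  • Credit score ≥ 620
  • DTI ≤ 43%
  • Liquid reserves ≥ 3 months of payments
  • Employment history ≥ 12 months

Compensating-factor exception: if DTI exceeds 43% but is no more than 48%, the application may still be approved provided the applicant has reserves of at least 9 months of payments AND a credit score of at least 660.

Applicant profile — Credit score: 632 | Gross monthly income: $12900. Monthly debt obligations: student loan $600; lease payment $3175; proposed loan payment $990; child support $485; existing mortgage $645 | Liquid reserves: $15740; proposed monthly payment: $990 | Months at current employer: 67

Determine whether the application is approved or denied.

Denied

Credit score 632 ≥ 620 (meets base)
Total debts = (600 + 3,175 + 990 + 485 + 645) = 5,895. DTI = 5,895/12,900 = 45.7% > 43% — standard DTI limit exceeded.
Liquid reserves cover 15,740/990 = 15.9 months — ≥ 3 required
Employment 67 ≥ 12 months
45.7% falls in the override range (43%–48%), so the compensating-factor test applies.
Override check — reserves: 15.9 mo (ok); score: 632 (below 660).
Override conditions not both satisfied; exception does not apply.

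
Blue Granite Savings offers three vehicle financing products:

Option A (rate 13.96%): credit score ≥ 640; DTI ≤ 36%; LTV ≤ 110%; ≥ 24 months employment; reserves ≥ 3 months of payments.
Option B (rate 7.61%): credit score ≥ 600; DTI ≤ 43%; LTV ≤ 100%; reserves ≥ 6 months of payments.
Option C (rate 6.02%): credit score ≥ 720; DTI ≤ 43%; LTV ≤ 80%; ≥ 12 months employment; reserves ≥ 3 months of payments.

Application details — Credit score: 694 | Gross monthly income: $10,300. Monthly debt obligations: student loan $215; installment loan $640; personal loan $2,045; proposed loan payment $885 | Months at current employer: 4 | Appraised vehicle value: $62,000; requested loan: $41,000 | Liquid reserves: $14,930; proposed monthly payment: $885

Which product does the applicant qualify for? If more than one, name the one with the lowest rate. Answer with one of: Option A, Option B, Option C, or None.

Total debts = (215 + 640 + 2,045 + 885) = 3,785; DTI = 3,785/10,300 = 36.7%.
LTV = 41,000/62,000 = 66.1%.
Reserves = 14,930/885 = 16.9 months.
Option A: score 694 ≥ 640; DTI 36.7% > 36%; LTV 66.1% ≤ 110%; employment 4 < 24 mo; reserves 16.9 ≥ 3 mo → does not qualify.
Option B: score 694 ≥ 600; DTI 36.7% ≤ 43%; LTV 66.1% ≤ 100%; reserves 16.9 ≥ 6 mo → qualifies.
Option C: score 694 < 720; DTI 36.7% ≤ 43%; LTV 66.1% ≤ 80%; employment 4 < 12 mo; reserves 16.9 ≥ 3 mo → does not qualify.

Option B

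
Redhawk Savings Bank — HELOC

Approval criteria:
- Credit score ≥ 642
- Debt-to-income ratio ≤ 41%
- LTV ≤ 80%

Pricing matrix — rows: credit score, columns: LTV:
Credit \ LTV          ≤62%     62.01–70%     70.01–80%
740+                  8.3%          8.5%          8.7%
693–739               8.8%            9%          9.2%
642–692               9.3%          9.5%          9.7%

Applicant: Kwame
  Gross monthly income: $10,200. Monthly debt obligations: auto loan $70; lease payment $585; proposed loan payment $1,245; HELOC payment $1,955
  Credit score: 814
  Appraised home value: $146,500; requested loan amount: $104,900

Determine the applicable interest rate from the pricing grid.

Credit score 814 ≥ 642; Total monthly debts = (70 + 585 + 1,245 + 1,955) = 3,855. DTI = 3,855/10,200 = 37.8% ≤ 41%
Loan-to-value = 104,900/146,500 = 71.6% — pass (80% max)
Row: 814 falls in 740+. Column: 71.6% falls in 70.01–80%. Rate = 8.7%.

8.7%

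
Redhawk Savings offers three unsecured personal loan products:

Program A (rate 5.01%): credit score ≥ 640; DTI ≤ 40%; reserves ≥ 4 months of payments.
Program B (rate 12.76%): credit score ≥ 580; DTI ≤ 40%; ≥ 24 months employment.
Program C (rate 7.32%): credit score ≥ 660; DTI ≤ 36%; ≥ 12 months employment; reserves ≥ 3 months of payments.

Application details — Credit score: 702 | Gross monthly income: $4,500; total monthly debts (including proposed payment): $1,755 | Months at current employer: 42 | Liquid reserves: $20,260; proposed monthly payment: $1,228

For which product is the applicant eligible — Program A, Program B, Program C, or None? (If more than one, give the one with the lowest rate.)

Program A

DTI = 1,755/4,500 = 39%.
Reserves = 20,260/1,228 = 16.5 months.
Program A: score 702 ≥ 640; DTI 39% ≤ 40%; reserves 16.5 ≥ 4 mo → qualifies.
Program B: score 702 ≥ 580; DTI 39% ≤ 40%; employment 42 ≥ 24 mo → qualifies.
Program C: score 702 ≥ 660; DTI 39% > 36%; employment 42 ≥ 12 mo; reserves 16.5 ≥ 3 mo → does not qualify.
Qualifying: Program A, Program B. Lowest rate is 5.01% → Program A.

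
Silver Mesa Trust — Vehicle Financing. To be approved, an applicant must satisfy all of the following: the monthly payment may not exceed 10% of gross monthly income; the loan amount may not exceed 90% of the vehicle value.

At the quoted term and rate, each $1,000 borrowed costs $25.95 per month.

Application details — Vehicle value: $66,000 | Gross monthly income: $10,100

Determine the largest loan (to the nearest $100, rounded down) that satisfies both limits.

Payment cap: 10% × $10,100 = $1,010/month.
At $25.95 per $1,000, that supports 1,010/25.95 × 1,000 ≈ $38,921 → $38,900.
LTV cap: 90% × $66,000 = $59,400 → $59,400.
Binding constraint: payment-to-income.

$38,900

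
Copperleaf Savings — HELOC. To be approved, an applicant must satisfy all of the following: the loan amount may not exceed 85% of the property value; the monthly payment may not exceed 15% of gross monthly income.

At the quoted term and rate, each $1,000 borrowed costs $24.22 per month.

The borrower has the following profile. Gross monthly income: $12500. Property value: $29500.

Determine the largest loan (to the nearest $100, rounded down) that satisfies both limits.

Payment cap: 15% × $12,500 = $1,875/month.
At $24.22 per $1,000, that supports 1,875/24.22 × 1,000 ≈ $77,415 → $77,400.
LTV cap: 85% × $29,500 = $25,075 → $25,000.
Binding constraint: loan-to-value.

$25,000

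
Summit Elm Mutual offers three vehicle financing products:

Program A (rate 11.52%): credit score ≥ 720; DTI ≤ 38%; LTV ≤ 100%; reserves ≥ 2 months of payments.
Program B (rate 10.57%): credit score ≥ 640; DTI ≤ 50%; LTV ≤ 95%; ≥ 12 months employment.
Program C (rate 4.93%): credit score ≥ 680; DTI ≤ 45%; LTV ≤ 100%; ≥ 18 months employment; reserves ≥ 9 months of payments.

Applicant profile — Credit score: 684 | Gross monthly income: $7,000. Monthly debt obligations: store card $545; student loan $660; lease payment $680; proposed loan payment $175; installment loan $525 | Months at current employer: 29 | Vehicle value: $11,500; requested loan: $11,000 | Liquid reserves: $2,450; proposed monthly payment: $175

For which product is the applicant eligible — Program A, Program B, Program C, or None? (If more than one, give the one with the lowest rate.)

Total debts = (545 + 660 + 680 + 175 + 525) = 2,585; DTI = 2,585/7,000 = 36.9%.
LTV = 11,000/11,500 = 95.7%.
Reserves = 2,450/175 = 14.0 months.
Program A: score 684 < 720; DTI 36.9% ≤ 38%; LTV 95.7% ≤ 100%; reserves 14.0 ≥ 2 mo → does not qualify.
Program B: score 684 ≥ 640; DTI 36.9% ≤ 50%; LTV 95.7% > 95%; employment 29 ≥ 12 mo → does not qualify.
Program C: score 684 ≥ 680; DTI 36.9% ≤ 45%; LTV 95.7% ≤ 100%; employment 29 ≥ 18 mo; reserves 14.0 ≥ 9 mo → qualifies.

Program C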